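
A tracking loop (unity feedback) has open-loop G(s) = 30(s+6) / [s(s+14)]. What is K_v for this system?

System type = 1 (one pole at s=0).
K_v = lim_{s→0} s·G(s) = 30·6 / (14) = 90/7.

90/7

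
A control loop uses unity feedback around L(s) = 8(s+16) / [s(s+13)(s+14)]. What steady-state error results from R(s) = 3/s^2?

One free integrator in L(s): this is a type 1 system.
K_v = lim_{s→0} s·L(s) = 8·16 / (13·14) = 64/91.
e_ss = 3/K_v = 3/(64/91) = 273/64.

273/64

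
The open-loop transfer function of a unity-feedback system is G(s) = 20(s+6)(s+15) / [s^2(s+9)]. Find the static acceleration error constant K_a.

200

The open loop has two poles at the origin → type 2 system.
K_a = lim_{s→0} s^2·G(s) = 20·6·15 / (9) = 200.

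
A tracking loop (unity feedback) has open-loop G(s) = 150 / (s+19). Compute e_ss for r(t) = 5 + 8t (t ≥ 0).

infinity

System type = 0 (no poles at s=0). By superposition:
  • 5: e_ss = 5/(1+K_p) with K_p=150/19 → 95/169.
  • 8t: a type-0 system cannot track it, e_ss → ∞.
The unbounded component dominates.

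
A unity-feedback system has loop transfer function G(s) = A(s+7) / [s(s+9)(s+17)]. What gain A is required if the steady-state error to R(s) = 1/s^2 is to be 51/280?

System type = 1 (one pole at s=0).
K_v = lim_{s→0} s·G(s) = A·7 / (9·17) = (7/153)·A.
e_ss = 1/K_v = 51/280 ⇒ K_v = 280/51 ⇒ A = (280/51)/(7/153) = 120.

120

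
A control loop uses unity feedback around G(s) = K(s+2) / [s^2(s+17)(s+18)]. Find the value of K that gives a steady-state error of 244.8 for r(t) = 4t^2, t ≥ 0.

5

G(s) has two factors of s in the denominator, so the system is type 2.
K_a = lim_{s→0} s^2·G(s) = K·2 / (17·18) = (1/153)·K.
e_ss = 8/K_a = 244.8 ⇒ K_a = 5/153 ⇒ K = (5/153)/(1/153) = 5.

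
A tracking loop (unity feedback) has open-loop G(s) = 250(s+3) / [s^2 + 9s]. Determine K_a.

The denominator has no term below 9s — 1 pole at s=0, type 1.
K_a = lim_{s→0} s^2·G(s) = 0 (the extra factor of s kills the finite limit).

0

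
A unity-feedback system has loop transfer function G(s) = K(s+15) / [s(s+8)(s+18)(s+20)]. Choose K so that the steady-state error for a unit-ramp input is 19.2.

The open loop has one pole at the origin → type 1 system.
K_v = lim_{s→0} s·G(s) = K·15 / (8·18·20) = (1/192)·K.
e_ss = 1/K_v = 19.2 ⇒ K_v = 5/96 ⇒ K = (5/96)/(1/192) = 10.

10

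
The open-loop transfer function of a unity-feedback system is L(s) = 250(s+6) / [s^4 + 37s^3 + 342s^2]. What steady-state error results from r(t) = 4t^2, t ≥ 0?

The denominator has no term below 342s^2 — 2 poles at s=0, type 2.
K_a = lim_{s→0} s^2·L(s) = 250·6 / 342 = 250/57.
r(t) = 4t^2 gives R(s) = 8/s^3.
e_ss = 8/K_a = 8/(250/57) = 1.824.

1.824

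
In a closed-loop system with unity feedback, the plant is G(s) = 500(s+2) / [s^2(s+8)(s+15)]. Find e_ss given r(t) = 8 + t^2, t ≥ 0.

Two free integrators in G(s): this is a type 2 system. Taking each input component in turn:
  • 8: tracked with zero error.
  • t^2: e_ss = 2/K_a with K_a=25/3 → 0.24.
Total e_ss = 0.24.

0.24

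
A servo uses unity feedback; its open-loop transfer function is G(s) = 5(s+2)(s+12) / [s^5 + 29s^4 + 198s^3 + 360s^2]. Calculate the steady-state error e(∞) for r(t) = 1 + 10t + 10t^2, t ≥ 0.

60

Lowest-order denominator term is 360s^2, so the open loop has 2 poles at the origin → type 2 system. Taking each input component in turn:
  • 1: tracked with zero error.
  • 10t: tracked with zero error.
  • 10t^2: e_ss = 20/K_a with K_a=1/3 → 60.
Total e_ss = 60.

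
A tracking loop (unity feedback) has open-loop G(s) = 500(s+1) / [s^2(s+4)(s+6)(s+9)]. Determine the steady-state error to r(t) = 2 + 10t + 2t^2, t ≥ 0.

System type = 2 (two poles at s=0). Taking each input component in turn:
  • 2: tracked with zero error.
  • 10t: tracked with zero error.
  • 2t^2: e_ss = 4/K_a with K_a=125/54 → 1.728.
Total e_ss = 1.728.

1.728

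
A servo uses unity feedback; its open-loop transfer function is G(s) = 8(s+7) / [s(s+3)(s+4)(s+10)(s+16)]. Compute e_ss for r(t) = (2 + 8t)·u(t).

One free integrator in G(s): this is a type 1 system. Treating each term separately:
  • 2: tracked with zero error.
  • 8t: e_ss = 8/K_v with K_v=7/240 → 1920/7.
Total e_ss = 1920/7.

1920/7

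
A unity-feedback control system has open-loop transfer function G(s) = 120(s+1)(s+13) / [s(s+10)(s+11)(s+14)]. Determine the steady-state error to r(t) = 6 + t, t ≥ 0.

77/78

G(s) has one factor of s in the denominator, so the system is type 1. Treating each term separately:
  • 6: tracked with zero error.
  • t: e_ss = 1/K_v with K_v=78/77 → 77/78.
Total e_ss = 77/78.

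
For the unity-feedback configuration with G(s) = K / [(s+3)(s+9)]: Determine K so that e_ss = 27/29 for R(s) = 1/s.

2

The open loop has no poles at the origin → type 0 system.
K_p = lim_{s→0} G(s) = K / (3·9) = (1/27)·K.
e_ss = 1/(1 + K_p) = 27/29 ⇒ 1 + (1/27)·K = 29/27 ⇒ K = 2.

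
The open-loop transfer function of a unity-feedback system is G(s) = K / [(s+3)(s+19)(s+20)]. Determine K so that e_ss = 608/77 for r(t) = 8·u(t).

15

No free integrators in G(s): this is a type 0 system.
K_p = lim_{s→0} G(s) = K / (3·19·20) = (1/1140)·K.
e_ss = 8/(1 + K_p) = 608/77 ⇒ 1 + (1/1140)·K = 77/76 ⇒ K = 15.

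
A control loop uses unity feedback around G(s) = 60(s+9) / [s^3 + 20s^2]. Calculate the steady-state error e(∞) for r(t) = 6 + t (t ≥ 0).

0

Lowest-order denominator term is 20s^2, so the open loop has 2 poles at the origin → type 2 system. Taking each input component in turn:
  • 6: tracked with zero error.
  • t: tracked with zero error.
Total e_ss = 0.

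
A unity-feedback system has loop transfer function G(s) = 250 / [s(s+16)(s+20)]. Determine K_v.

The open loop has one pole at the origin → type 1 system.
K_v = lim_{s→0} s·G(s) = 250 / (16·20) = 25/32.

25/32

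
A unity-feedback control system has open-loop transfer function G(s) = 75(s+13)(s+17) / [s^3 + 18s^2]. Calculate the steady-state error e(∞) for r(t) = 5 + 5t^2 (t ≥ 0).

12/1105

The denominator has no term below 18s^2 — 2 poles at s=0, type 2. By superposition:
  • 5: tracked with zero error.
  • 5t^2: e_ss = 10/K_a with K_a=5525/6 → 12/1105.
Total e_ss = 12/1105.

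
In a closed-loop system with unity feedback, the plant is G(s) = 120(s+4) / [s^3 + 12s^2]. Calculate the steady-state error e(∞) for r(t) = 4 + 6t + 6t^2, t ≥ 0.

Factoring s^2 from the denominator leaves a polynomial with constant term 12, so the system is type 2. Taking each input component in turn:
  • 4: tracked with zero error.
  • 6t: tracked with zero error.
  • 6t^2: e_ss = 12/K_a with K_a=40 → 0.3.
Total e_ss = 0.3.

0.3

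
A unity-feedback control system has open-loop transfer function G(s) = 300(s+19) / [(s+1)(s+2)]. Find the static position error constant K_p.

2850

System type = 0 (no poles at s=0).
K_p = lim_{s→0} G(s) = 300·19 / (1·2) = 2850.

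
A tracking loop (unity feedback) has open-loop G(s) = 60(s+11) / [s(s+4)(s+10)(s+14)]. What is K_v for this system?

33/28

G(s) has one factor of s in the denominator, so the system is type 1.
K_v = lim_{s→0} s·G(s) = 60·11 / (4·10·14) = 33/28.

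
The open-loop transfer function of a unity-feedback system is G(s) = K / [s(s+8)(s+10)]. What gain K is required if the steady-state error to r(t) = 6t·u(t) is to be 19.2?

25

G(s) has one factor of s in the denominator, so the system is type 1.
K_v = lim_{s→0} s·G(s) = K / (8·10) = 0.0125·K.
e_ss = 6/K_v = 19.2 ⇒ K_v = 0.3125 ⇒ K = 0.3125/0.0125 = 25.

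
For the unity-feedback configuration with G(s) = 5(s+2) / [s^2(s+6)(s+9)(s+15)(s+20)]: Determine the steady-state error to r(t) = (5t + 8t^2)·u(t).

System type = 2 (two poles at s=0). Taking each input component in turn:
  • 5t: tracked with zero error.
  • 8t^2: e_ss = 16/K_a with K_a=1/1620 → 25920.
Total e_ss = 25920.

25920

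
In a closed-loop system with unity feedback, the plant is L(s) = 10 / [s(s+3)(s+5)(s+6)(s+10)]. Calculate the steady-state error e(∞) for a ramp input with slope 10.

900

The open loop has one pole at the origin → type 1 system.
K_v = lim_{s→0} s·L(s) = 10 / (3·5·6·10) = 1/90.
e_ss = 10/K_v = 10/(1/90) = 900.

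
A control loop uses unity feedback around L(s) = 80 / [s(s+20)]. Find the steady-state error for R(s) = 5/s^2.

L(s) has one factor of s in the denominator, so the system is type 1.
K_v = lim_{s→0} s·L(s) = 80 / (20) = 4.
e_ss = 5/K_v = 5/4 = 1.25.

1.25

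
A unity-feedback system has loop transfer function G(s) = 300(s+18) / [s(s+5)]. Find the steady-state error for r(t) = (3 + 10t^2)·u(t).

System type = 1 (one pole at s=0). Treating each term separately:
  • 3: tracked with zero error.
  • 10t^2: a type-1 system cannot track it, e_ss → ∞.
The unbounded component dominates.

infinity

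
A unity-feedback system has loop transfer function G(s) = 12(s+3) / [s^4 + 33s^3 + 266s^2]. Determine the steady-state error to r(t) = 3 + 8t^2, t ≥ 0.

1064/9

Factoring s^2 from the denominator leaves a polynomial with constant term 266, so the system is type 2. Taking each input component in turn:
  • 3: tracked with zero error.
  • 8t^2: e_ss = 16/K_a with K_a=18/133 → 1064/9.
Total e_ss = 1064/9.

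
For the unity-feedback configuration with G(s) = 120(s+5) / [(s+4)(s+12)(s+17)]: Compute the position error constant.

No free integrators in G(s): this is a type 0 system.
K_p = lim_{s→0} G(s) = 120·5 / (4·12·17) = 25/34.

25/34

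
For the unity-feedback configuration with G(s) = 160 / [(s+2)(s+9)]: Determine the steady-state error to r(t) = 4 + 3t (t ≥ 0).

The open loop has no poles at the origin → type 0 system. By superposition:
  • 4: e_ss = 4/(1+K_p) with K_p=80/9 → 36/89.
  • 3t: a type-0 system cannot track it, e_ss → ∞.
The unbounded component dominates.

infinity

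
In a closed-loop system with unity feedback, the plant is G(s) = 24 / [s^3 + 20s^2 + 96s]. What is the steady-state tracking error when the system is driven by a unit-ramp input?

Factoring s from the denominator leaves a polynomial with constant term 96, so the system is type 1.
K_v = lim_{s→0} s·G(s) = 24 / 96 = 0.25.
e_ss = 1/K_v = 1/0.25 = 4.

4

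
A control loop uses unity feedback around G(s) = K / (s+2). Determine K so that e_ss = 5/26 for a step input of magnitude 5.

50

No free integrators in G(s): this is a type 0 system.
K_p = lim_{s→0} G(s) = K / (2) = 0.5·K.
e_ss = 5/(1 + K_p) = 5/26 ⇒ 1 + 0.5·K = 26 ⇒ K = 50.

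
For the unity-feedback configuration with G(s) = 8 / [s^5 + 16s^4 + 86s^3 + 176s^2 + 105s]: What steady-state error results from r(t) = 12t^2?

infinity

The denominator has no term below 105s — 1 pole at s=0, type 1.
K_a = lim_{s→0} s^2·G(s) = 0; the steady-state error to this parabolic input grows without bound.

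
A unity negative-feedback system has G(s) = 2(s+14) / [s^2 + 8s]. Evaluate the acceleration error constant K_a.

0

Lowest-order denominator term is 8s, so the open loop has 1 pole at the origin → type 1 system.
K_a = lim_{s→0} s^2·G(s) = 0 (the extra factor of s kills the finite limit).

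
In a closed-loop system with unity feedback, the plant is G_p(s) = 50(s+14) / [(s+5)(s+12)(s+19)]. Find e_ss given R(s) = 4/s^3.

infinity

System type = 0 (no poles at s=0).
K_a = lim_{s→0} s^2·G_p(s) = 0; the steady-state error to this parabolic input grows without bound.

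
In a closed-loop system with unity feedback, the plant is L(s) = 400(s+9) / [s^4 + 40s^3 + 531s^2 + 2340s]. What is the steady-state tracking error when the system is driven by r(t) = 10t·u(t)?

6.5

Factoring s from the denominator leaves a polynomial with constant term 2340, so the system is type 1.
K_v = lim_{s→0} s·L(s) = 400·9 / 2340 = 20/13.
e_ss = 10/K_v = 10/(20/13) = 6.5.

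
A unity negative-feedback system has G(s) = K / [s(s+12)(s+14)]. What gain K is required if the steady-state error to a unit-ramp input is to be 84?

System type = 1 (one pole at s=0).
K_v = lim_{s→0} s·G(s) = K / (12·14) = (1/168)·K.
e_ss = 1/K_v = 84 ⇒ K_v = 1/84 ⇒ K = (1/84)/(1/168) = 2.

2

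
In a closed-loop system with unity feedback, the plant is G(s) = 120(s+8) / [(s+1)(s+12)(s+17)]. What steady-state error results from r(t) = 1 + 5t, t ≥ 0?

G(s) has no factors of s in the denominator, so the system is type 0. Treating each term separately:
  • 1: e_ss = 1/(1+K_p) with K_p=80/17 → 17/97.
  • 5t: a type-0 system cannot track it, e_ss → ∞.
The unbounded component dominates.

infinity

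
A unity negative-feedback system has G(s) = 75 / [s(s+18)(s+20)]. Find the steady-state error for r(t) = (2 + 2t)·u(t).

The open loop has one pole at the origin → type 1 system. By superposition:
  • 2: tracked with zero error.
  • 2t: e_ss = 2/K_v with K_v=5/24 → 9.6.
Total e_ss = 9.6.

9.6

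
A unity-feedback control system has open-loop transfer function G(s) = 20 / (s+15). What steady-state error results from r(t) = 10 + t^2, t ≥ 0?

No free integrators in G(s): this is a type 0 system. Treating each term separately:
  • 10: e_ss = 10/(1+K_p) with K_p=4/3 → 30/7.
  • t^2: a type-0 system cannot track it, e_ss → ∞.
The unbounded component dominates.

infinity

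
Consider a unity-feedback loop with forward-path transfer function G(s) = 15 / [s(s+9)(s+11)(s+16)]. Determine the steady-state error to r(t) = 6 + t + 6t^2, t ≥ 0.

infinity

G(s) has one factor of s in the denominator, so the system is type 1. Taking each input component in turn:
  • 6: tracked with zero error.
  • t: e_ss = 1/K_v with K_v=5/528 → 105.6.
  • 6t^2: a type-1 system cannot track it, e_ss → ∞.
The unbounded component dominates.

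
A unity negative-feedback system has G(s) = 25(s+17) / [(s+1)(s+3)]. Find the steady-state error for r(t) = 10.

15/214

System type = 0 (no poles at s=0).
K_p = lim_{s→0} G(s) = 25·17 / (1·3) = 425/3.
e_ss = 10/(1 + K_p) = 10/(428/3) = 15/214.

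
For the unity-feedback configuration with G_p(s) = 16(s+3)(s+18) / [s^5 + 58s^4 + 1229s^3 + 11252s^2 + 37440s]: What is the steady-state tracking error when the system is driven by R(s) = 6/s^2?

260

The denominator has no term below 37440s — 1 pole at s=0, type 1.
K_v = lim_{s→0} s·G_p(s) = 16·3·18 / 37440 = 3/130.
e_ss = 6/K_v = 6/(3/130) = 260.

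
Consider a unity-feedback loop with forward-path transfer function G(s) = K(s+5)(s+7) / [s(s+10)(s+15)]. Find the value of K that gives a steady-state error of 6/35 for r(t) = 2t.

50

G(s) has one factor of s in the denominator, so the system is type 1.
K_v = lim_{s→0} s·G(s) = K·5·7 / (10·15) = (7/30)·K.
e_ss = 2/K_v = 6/35 ⇒ K_v = 35/3 ⇒ K = (35/3)/(7/30) = 50.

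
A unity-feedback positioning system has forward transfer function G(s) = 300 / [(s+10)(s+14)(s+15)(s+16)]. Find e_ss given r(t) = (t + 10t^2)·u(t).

infinity

The open loop has no poles at the origin → type 0 system. By superposition:
  • t: a type-0 system cannot track it, e_ss → ∞.
  • 10t^2: a type-0 system cannot track it, e_ss → ∞.
The unbounded component dominates.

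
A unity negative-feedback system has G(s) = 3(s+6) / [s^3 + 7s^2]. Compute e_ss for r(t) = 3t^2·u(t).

Factoring s^2 from the denominator leaves a polynomial with constant term 7, so the system is type 2.
K_a = lim_{s→0} s^2·G(s) = 3·6 / 7 = 18/7.
r(t) = 3t^2 gives R(s) = 6/s^3.
e_ss = 6/K_a = 6/(18/7) = 7/3.

7/3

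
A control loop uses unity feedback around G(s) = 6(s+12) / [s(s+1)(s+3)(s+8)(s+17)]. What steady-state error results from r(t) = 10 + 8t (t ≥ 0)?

One free integrator in G(s): this is a type 1 system. Taking each input component in turn:
  • 10: tracked with zero error.
  • 8t: e_ss = 8/K_v with K_v=3/17 → 136/3.
Total e_ss = 136/3.

136/3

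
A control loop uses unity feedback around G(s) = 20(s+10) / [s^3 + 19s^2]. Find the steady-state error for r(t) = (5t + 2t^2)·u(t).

Factoring s^2 from the denominator leaves a polynomial with constant term 19, so the system is type 2. Taking each input component in turn:
  • 5t: tracked with zero error.
  • 2t^2: e_ss = 4/K_a with K_a=200/19 → 0.38.
Total e_ss = 0.38.

0.38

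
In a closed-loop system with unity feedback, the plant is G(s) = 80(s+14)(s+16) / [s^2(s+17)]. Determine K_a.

The open loop has two poles at the origin → type 2 system.
K_a = lim_{s→0} s^2·G(s) = 80·14·16 / (17) = 17920/17.

17920/17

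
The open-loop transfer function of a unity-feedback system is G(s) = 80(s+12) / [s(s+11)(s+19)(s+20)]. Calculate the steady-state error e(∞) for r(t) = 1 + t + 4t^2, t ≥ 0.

The open loop has one pole at the origin → type 1 system. By superposition:
  • 1: tracked with zero error.
  • t: e_ss = 1/K_v with K_v=48/209 → 209/48.
  • 4t^2: a type-1 system cannot track it, e_ss → ∞.
The unbounded component dominates.

infinity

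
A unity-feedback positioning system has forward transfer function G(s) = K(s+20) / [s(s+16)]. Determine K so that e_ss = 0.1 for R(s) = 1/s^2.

System type = 1 (one pole at s=0).
K_v = lim_{s→0} s·G(s) = K·20 / (16) = 1.25·K.
e_ss = 1/K_v = 0.1 ⇒ K_v = 10 ⇒ K = 10/1.25 = 8.

8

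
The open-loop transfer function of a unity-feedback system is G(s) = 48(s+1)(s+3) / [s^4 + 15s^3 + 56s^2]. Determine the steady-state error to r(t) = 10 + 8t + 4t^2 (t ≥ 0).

Lowest-order denominator term is 56s^2, so the open loop has 2 poles at the origin → type 2 system. Treating each term separately:
  • 10: tracked with zero error.
  • 8t: tracked with zero error.
  • 4t^2: e_ss = 8/K_a with K_a=18/7 → 28/9.
Total e_ss = 28/9.

28/9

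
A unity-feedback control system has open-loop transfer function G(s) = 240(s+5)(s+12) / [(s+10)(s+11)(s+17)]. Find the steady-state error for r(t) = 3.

System type = 0 (no poles at s=0).
K_p = lim_{s→0} G(s) = 240·5·12 / (10·11·17) = 1440/187.
e_ss = 3/(1 + K_p) = 3/(1627/187) = 561/1627.

561/1627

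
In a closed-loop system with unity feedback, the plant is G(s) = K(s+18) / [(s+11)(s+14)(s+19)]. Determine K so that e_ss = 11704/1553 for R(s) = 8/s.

10

The open loop has no poles at the origin → type 0 system.
K_p = lim_{s→0} G(s) = K·18 / (11·14·19) = (9/1463)·K.
e_ss = 8/(1 + K_p) = 11704/1553 ⇒ 1 + (9/1463)·K = 1553/1463 ⇒ K = 10.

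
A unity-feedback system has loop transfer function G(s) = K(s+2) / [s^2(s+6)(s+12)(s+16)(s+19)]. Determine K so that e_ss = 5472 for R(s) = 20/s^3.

The open loop has two poles at the origin → type 2 system.
K_a = lim_{s→0} s^2·G(s) = K·2 / (6·12·16·19) = (1/10944)·K.
e_ss = 20/K_a = 5472 ⇒ K_a = 5/1368 ⇒ K = (5/1368)/(1/10944) = 40.

40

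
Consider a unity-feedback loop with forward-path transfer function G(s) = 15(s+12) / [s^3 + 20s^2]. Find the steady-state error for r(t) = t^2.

The denominator has no term below 20s^2 — 2 poles at s=0, type 2.
K_a = lim_{s→0} s^2·G(s) = 15·12 / 20 = 9.
r(t) = t^2 gives R(s) = 2/s^3.
e_ss = 2/K_a = 2/9.

2/9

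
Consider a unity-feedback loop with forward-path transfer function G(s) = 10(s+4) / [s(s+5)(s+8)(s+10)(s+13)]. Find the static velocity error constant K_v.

1/130

System type = 1 (one pole at s=0).
K_v = lim_{s→0} s·G(s) = 10·4 / (5·8·10·13) = 1/130.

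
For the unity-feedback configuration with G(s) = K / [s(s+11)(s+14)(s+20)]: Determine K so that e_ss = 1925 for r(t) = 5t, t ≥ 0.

System type = 1 (one pole at s=0).
K_v = lim_{s→0} s·G(s) = K / (11·14·20) = (1/3080)·K.
e_ss = 5/K_v = 1925 ⇒ K_v = 1/385 ⇒ K = (1/385)/(1/3080) = 8.

8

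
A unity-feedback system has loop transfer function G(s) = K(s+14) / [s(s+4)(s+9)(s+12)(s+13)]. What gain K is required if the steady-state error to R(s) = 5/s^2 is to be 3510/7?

G(s) has one factor of s in the denominator, so the system is type 1.
K_v = lim_{s→0} s·G(s) = K·14 / (4·9·12·13) = (7/2808)·K.
e_ss = 5/K_v = 3510/7 ⇒ K_v = 7/702 ⇒ K = (7/702)/(7/2808) = 4.

4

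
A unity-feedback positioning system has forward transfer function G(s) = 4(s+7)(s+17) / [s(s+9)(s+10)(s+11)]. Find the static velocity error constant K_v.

238/495

G(s) has one factor of s in the denominator, so the system is type 1.
K_v = lim_{s→0} s·G(s) = 4·7·17 / (9·10·11) = 238/495.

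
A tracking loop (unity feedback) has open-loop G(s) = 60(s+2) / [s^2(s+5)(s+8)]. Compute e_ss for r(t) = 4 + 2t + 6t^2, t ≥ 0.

4

Two free integrators in G(s): this is a type 2 system. Treating each term separately:
  • 4: tracked with zero error.
  • 2t: tracked with zero error.
  • 6t^2: e_ss = 12/K_a with K_a=3 → 4.
Total e_ss = 4.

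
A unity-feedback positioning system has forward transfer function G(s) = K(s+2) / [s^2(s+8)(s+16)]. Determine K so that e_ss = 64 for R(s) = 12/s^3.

12

System type = 2 (two poles at s=0).
K_a = lim_{s→0} s^2·G(s) = K·2 / (8·16) = (1/64)·K.
e_ss = 12/K_a = 64 ⇒ K_a = 0.1875 ⇒ K = 0.1875/(1/64) = 12.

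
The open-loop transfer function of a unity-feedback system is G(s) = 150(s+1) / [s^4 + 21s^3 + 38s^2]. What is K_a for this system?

Factoring s^2 from the denominator leaves a polynomial with constant term 38, so the system is type 2.
K_a = lim_{s→0} s^2·G(s) = 150·1 / 38 = 75/19.

75/19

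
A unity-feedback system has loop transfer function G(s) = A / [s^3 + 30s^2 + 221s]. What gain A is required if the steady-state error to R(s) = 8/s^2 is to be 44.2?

40

Lowest-order denominator term is 221s, so the open loop has 1 pole at the origin → type 1 system.
K_v = lim_{s→0} s·G(s) = A / 221 = (1/221)·A.
e_ss = 8/K_v = 44.2 ⇒ K_v = 40/221 ⇒ A = (40/221)/(1/221) = 40.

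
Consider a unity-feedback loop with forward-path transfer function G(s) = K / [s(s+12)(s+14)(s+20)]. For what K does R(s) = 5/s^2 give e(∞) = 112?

G(s) has one factor of s in the denominator, so the system is type 1.
K_v = lim_{s→0} s·G(s) = K / (12·14·20) = (1/3360)·K.
e_ss = 5/K_v = 112 ⇒ K_v = 5/112 ⇒ K = (5/112)/(1/3360) = 150.

150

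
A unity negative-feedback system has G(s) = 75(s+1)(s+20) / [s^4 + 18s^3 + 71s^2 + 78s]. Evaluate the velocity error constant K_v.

Lowest-order denominator term is 78s, so the open loop has 1 pole at the origin → type 1 system.
K_v = lim_{s→0} s·G(s) = 75·1·20 / 78 = 250/13.

250/13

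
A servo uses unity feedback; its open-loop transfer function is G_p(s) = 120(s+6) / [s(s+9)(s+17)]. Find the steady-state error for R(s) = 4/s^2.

G_p(s) has one factor of s in the denominator, so the system is type 1.
K_v = lim_{s→0} s·G_p(s) = 120·6 / (9·17) = 80/17.
e_ss = 4/K_v = 4/(80/17) = 0.85.

0.85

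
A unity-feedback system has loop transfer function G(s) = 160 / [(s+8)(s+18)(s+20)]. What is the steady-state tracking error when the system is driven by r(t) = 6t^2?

infinity

No free integrators in G(s): this is a type 0 system.
K_a = lim_{s→0} s^2·G(s) = 0; the steady-state error to this parabolic input grows without bound.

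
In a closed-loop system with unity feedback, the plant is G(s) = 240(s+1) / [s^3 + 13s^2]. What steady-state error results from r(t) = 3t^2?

0.325

Lowest-order denominator term is 13s^2, so the open loop has 2 poles at the origin → type 2 system.
K_a = lim_{s→0} s^2·G(s) = 240·1 / 13 = 240/13.
r(t) = 3t^2 gives R(s) = 6/s^3.
e_ss = 6/K_a = 6/(240/13) = 0.325.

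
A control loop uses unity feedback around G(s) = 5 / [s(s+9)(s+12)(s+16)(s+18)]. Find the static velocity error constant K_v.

5/31104

The open loop has one pole at the origin → type 1 system.
K_v = lim_{s→0} s·G(s) = 5 / (9·12·16·18) = 5/31104.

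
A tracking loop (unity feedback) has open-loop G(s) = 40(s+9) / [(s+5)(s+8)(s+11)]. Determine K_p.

No free integrators in G(s): this is a type 0 system.
K_p = lim_{s→0} G(s) = 40·9 / (5·8·11) = 9/11.

9/11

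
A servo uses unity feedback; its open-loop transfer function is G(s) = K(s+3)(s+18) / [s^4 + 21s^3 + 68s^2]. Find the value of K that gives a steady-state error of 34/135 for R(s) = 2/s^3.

10

Factoring s^2 from the denominator leaves a polynomial with constant term 68, so the system is type 2.
K_a = lim_{s→0} s^2·G(s) = K·3·18 / 68 = (27/34)·K.
e_ss = 2/K_a = 34/135 ⇒ K_a = 135/17 ⇒ K = (135/17)/(27/34) = 10.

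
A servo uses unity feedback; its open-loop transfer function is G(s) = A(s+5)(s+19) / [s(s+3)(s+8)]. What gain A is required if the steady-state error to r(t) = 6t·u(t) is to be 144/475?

One free integrator in G(s): this is a type 1 system.
K_v = lim_{s→0} s·G(s) = A·5·19 / (3·8) = (95/24)·A.
e_ss = 6/K_v = 144/475 ⇒ K_v = 475/24 ⇒ A = (475/24)/(95/24) = 5.

5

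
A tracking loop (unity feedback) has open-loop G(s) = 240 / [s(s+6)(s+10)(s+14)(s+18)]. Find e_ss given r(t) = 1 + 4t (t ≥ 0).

252

The open loop has one pole at the origin → type 1 system. Treating each term separately:
  • 1: tracked with zero error.
  • 4t: e_ss = 4/K_v with K_v=1/63 → 252.
Total e_ss = 252.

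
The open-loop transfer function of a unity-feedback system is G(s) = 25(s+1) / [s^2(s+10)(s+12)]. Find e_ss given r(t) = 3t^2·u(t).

The open loop has two poles at the origin → type 2 system.
K_a = lim_{s→0} s^2·G(s) = 25·1 / (10·12) = 5/24.
r(t) = 3t^2 gives R(s) = 6/s^3.
e_ss = 6/K_a = 6/(5/24) = 28.8.

28.8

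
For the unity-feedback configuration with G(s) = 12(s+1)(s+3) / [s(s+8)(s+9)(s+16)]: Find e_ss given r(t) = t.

32

The open loop has one pole at the origin → type 1 system.
K_v = lim_{s→0} s·G(s) = 12·1·3 / (8·9·16) = 1/32.
e_ss = 1/K_v = 1/(1/32) = 32.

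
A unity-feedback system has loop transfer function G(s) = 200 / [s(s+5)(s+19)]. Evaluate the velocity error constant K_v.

G(s) has one factor of s in the denominator, so the system is type 1.
K_v = lim_{s→0} s·G(s) = 200 / (5·19) = 40/19.

40/19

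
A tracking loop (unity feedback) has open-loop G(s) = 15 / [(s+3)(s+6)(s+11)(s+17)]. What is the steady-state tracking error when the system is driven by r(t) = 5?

G(s) has no factors of s in the denominator, so the system is type 0.
K_p = lim_{s→0} G(s) = 15 / (3·6·11·17) = 5/1122.
e_ss = 5/(1 + K_p) = 5/(1127/1122) = 5610/1127.

5610/1127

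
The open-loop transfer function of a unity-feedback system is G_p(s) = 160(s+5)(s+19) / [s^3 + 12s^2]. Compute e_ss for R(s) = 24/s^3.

Lowest-order denominator term is 12s^2, so the open loop has 2 poles at the origin → type 2 system.
K_a = lim_{s→0} s^2·G_p(s) = 160·5·19 / 12 = 3800/3.
r(t) = 12t^2 gives R(s) = 24/s^3.
e_ss = 24/K_a = 24/(3800/3) = 9/475.

9/475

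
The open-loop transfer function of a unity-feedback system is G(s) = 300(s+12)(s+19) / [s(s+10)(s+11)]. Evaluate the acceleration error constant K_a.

One free integrator in G(s): this is a type 1 system.
K_a = lim_{s→0} s^2·G(s) = 0 (the extra factor of s kills the finite limit).

0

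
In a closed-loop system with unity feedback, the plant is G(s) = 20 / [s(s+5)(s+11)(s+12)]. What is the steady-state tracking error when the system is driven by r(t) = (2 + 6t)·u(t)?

One free integrator in G(s): this is a type 1 system. Taking each input component in turn:
  • 2: tracked with zero error.
  • 6t: e_ss = 6/K_v with K_v=1/33 → 198.
Total e_ss = 198.

198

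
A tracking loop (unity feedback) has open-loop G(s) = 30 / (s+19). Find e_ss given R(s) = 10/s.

190/49

G(s) has no factors of s in the denominator, so the system is type 0.
K_p = lim_{s→0} G(s) = 30 / (19) = 30/19.
e_ss = 10/(1 + K_p) = 10/(49/19) = 190/49.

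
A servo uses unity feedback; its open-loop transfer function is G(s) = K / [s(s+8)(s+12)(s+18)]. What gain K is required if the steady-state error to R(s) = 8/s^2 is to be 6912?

System type = 1 (one pole at s=0).
K_v = lim_{s→0} s·G(s) = K / (8·12·18) = (1/1728)·K.
e_ss = 8/K_v = 6912 ⇒ K_v = 1/864 ⇒ K = (1/864)/(1/1728) = 2.

2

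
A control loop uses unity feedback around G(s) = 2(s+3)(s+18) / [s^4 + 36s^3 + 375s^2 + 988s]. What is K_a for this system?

Lowest-order denominator term is 988s, so the open loop has 1 pole at the origin → type 1 system.
K_a = lim_{s→0} s^2·G(s) = 0 (the extra factor of s kills the finite limit).

0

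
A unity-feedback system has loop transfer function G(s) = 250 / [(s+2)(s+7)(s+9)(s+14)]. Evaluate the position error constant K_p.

125/882

System type = 0 (no poles at s=0).
K_p = lim_{s→0} G(s) = 250 / (2·7·9·14) = 125/882.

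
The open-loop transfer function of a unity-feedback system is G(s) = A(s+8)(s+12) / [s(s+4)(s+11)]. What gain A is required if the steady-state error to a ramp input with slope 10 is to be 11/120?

50

The open loop has one pole at the origin → type 1 system.
K_v = lim_{s→0} s·G(s) = A·8·12 / (4·11) = (24/11)·A.
e_ss = 10/K_v = 11/120 ⇒ K_v = 1200/11 ⇒ A = (1200/11)/(24/11) = 50.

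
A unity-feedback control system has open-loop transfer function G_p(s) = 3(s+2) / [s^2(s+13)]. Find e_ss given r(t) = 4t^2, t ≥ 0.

52/3

The open loop has two poles at the origin → type 2 system.
K_a = lim_{s→0} s^2·G_p(s) = 3·2 / (13) = 6/13.
r(t) = 4t^2 gives R(s) = 8/s^3.
e_ss = 8/K_a = 8/(6/13) = 52/3.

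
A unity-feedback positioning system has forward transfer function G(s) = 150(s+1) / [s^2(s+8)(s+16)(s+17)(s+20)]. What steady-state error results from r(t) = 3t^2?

The open loop has two poles at the origin → type 2 system.
K_a = lim_{s→0} s^2·G(s) = 150·1 / (8·16·17·20) = 15/4352.
r(t) = 3t^2 gives R(s) = 6/s^3.
e_ss = 6/K_a = 6/(15/4352) = 1740.8.

1740.8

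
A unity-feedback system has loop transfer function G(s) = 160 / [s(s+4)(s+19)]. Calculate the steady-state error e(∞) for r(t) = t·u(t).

One free integrator in G(s): this is a type 1 system.
K_v = lim_{s→0} s·G(s) = 160 / (4·19) = 40/19.
e_ss = 1/K_v = 1/(40/19) = 0.475.

0.475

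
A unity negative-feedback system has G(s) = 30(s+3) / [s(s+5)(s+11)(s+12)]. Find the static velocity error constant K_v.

The open loop has one pole at the origin → type 1 system.
K_v = lim_{s→0} s·G(s) = 30·3 / (5·11·12) = 3/22.

3/22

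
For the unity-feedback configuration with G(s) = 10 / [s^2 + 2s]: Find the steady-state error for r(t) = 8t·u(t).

Lowest-order denominator term is 2s, so the open loop has 1 pole at the origin → type 1 system.
K_v = lim_{s→0} s·G(s) = 10 / 2 = 5.
e_ss = 8/K_v = 8/5 = 1.6.

1.6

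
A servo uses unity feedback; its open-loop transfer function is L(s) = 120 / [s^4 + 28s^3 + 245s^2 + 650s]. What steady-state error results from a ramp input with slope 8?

Factoring s from the denominator leaves a polynomial with constant term 650, so the system is type 1.
K_v = lim_{s→0} s·L(s) = 120 / 650 = 12/65.
e_ss = 8/K_v = 8/(12/65) = 130/3.

130/3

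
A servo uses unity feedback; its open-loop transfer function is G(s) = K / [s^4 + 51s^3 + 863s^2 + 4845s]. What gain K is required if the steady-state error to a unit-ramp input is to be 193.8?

25

The denominator has no term below 4845s — 1 pole at s=0, type 1.
K_v = lim_{s→0} s·G(s) = K / 4845 = (1/4845)·K.
e_ss = 1/K_v = 193.8 ⇒ K_v = 5/969 ⇒ K = (5/969)/(1/4845) = 25.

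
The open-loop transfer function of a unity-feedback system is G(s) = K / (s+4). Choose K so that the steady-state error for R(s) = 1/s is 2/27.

System type = 0 (no poles at s=0).
K_p = lim_{s→0} G(s) = K / (4) = 0.25·K.
e_ss = 1/(1 + K_p) = 2/27 ⇒ 1 + 0.25·K = 13.5 ⇒ K = 50.

50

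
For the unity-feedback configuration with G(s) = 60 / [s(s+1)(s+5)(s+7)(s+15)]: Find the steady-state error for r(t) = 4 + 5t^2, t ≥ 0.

System type = 1 (one pole at s=0). Treating each term separately:
  • 4: tracked with zero error.
  • 5t^2: a type-1 system cannot track it, e_ss → ∞.
The unbounded component dominates.

infinity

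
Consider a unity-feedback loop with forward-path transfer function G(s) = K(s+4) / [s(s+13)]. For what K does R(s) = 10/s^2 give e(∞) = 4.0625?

G(s) has one factor of s in the denominator, so the system is type 1.
K_v = lim_{s→0} s·G(s) = K·4 / (13) = (4/13)·K.
e_ss = 10/K_v = 4.0625 ⇒ K_v = 32/13 ⇒ K = (32/13)/(4/13) = 8.

8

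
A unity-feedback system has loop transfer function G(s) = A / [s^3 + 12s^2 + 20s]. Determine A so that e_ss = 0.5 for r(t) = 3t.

Factoring s from the denominator leaves a polynomial with constant term 20, so the system is type 1.
K_v = lim_{s→0} s·G(s) = A / 20 = 0.05·A.
e_ss = 3/K_v = 0.5 ⇒ K_v = 6 ⇒ A = 6/0.05 = 120.

120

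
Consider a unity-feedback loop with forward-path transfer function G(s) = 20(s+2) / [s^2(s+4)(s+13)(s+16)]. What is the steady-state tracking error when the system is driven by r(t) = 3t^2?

G(s) has two factors of s in the denominator, so the system is type 2.
K_a = lim_{s→0} s^2·G(s) = 20·2 / (4·13·16) = 5/104.
r(t) = 3t^2 gives R(s) = 6/s^3.
e_ss = 6/K_a = 6/(5/104) = 124.8.

124.8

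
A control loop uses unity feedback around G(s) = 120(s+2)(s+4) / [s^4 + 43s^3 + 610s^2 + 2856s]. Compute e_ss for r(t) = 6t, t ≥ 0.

The denominator has no term below 2856s — 1 pole at s=0, type 1.
K_v = lim_{s→0} s·G(s) = 120·2·4 / 2856 = 40/119.
e_ss = 6/K_v = 6/(40/119) = 17.85.

17.85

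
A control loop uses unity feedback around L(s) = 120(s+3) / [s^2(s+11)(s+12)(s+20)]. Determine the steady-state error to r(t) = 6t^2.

The open loop has two poles at the origin → type 2 system.
K_a = lim_{s→0} s^2·L(s) = 120·3 / (11·12·20) = 3/22.
r(t) = 6t^2 gives R(s) = 12/s^3.
e_ss = 12/K_a = 12/(3/22) = 88.

88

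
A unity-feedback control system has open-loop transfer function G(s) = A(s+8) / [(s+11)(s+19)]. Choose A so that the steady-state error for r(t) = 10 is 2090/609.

50

The open loop has no poles at the origin → type 0 system.
K_p = lim_{s→0} G(s) = A·8 / (11·19) = (8/209)·A.
e_ss = 10/(1 + K_p) = 2090/609 ⇒ 1 + (8/209)·A = 609/209 ⇒ A = 50.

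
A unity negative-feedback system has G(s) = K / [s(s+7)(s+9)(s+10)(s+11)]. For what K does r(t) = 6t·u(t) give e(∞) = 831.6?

G(s) has one factor of s in the denominator, so the system is type 1.
K_v = lim_{s→0} s·G(s) = K / (7·9·10·11) = (1/6930)·K.
e_ss = 6/K_v = 831.6 ⇒ K_v = 5/693 ⇒ K = (5/693)/(1/6930) = 50.

50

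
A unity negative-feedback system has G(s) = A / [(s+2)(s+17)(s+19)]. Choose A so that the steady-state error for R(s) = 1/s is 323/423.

No free integrators in G(s): this is a type 0 system.
K_p = lim_{s→0} G(s) = A / (2·17·19) = (1/646)·A.
e_ss = 1/(1 + K_p) = 323/423 ⇒ 1 + (1/646)·A = 423/323 ⇒ A = 200.

200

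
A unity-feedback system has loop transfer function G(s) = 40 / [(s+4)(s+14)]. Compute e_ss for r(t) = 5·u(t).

35/12

The open loop has no poles at the origin → type 0 system.
K_p = lim_{s→0} G(s) = 40 / (4·14) = 5/7.
e_ss = 5/(1 + K_p) = 5/(12/7) = 35/12.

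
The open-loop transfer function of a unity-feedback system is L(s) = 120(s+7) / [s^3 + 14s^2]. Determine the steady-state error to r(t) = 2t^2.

The denominator has no term below 14s^2 — 2 poles at s=0, type 2.
K_a = lim_{s→0} s^2·L(s) = 120·7 / 14 = 60.
r(t) = 2t^2 gives R(s) = 4/s^3.
e_ss = 4/K_a = 4/60 = 1/15.

1/15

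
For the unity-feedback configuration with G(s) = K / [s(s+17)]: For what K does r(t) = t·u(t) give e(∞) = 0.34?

G(s) has one factor of s in the denominator, so the system is type 1.
K_v = lim_{s→0} s·G(s) = K / (17) = (1/17)·K.
e_ss = 1/K_v = 0.34 ⇒ K_v = 50/17 ⇒ K = (50/17)/(1/17) = 50.

50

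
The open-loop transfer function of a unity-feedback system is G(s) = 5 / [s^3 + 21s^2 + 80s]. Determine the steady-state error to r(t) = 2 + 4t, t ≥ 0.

The denominator has no term below 80s — 1 pole at s=0, type 1. Taking each input component in turn:
  • 2: tracked with zero error.
  • 4t: e_ss = 4/K_v with K_v=0.0625 → 64.
Total e_ss = 64.

64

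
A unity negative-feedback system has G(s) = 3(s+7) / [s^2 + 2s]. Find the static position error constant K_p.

K_p = lim_{s→0} G(s); with 1 pole at the origin the limit diverges, so K_p = ∞.

infinity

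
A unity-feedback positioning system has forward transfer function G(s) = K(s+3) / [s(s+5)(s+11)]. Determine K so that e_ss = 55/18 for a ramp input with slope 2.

12

The open loop has one pole at the origin → type 1 system.
K_v = lim_{s→0} s·G(s) = K·3 / (5·11) = (3/55)·K.
e_ss = 2/K_v = 55/18 ⇒ K_v = 36/55 ⇒ K = (36/55)/(3/55) = 12.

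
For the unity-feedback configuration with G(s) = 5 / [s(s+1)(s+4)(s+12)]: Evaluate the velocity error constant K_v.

One free integrator in G(s): this is a type 1 system.
K_v = lim_{s→0} s·G(s) = 5 / (1·4·12) = 5/48.

5/48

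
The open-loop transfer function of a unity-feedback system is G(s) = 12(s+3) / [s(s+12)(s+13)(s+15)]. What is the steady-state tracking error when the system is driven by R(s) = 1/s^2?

65

One free integrator in G(s): this is a type 1 system.
K_v = lim_{s→0} s·G(s) = 12·3 / (12·13·15) = 1/65.
e_ss = 1/K_v = 1/(1/65) = 65.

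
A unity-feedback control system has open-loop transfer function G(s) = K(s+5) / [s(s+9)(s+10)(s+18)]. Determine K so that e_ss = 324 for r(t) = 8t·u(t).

8

The open loop has one pole at the origin → type 1 system.
K_v = lim_{s→0} s·G(s) = K·5 / (9·10·18) = (1/324)·K.
e_ss = 8/K_v = 324 ⇒ K_v = 2/81 ⇒ K = (2/81)/(1/324) = 8.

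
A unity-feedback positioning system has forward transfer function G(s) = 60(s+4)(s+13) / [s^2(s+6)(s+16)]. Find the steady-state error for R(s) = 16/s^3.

G(s) has two factors of s in the denominator, so the system is type 2.
K_a = lim_{s→0} s^2·G(s) = 60·4·13 / (6·16) = 32.5.
r(t) = 8t^2 gives R(s) = 16/s^3.
e_ss = 16/K_a = 16/32.5 = 32/65.

32/65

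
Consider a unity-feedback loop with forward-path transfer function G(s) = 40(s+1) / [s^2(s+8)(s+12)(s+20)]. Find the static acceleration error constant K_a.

System type = 2 (two poles at s=0).
K_a = lim_{s→0} s^2·G(s) = 40·1 / (8·12·20) = 1/48.

1/48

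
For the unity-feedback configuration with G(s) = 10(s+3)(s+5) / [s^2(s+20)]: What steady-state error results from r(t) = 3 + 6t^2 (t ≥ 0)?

1.6

The open loop has two poles at the origin → type 2 system. By superposition:
  • 3: tracked with zero error.
  • 6t^2: e_ss = 12/K_a with K_a=7.5 → 1.6.
Total e_ss = 1.6.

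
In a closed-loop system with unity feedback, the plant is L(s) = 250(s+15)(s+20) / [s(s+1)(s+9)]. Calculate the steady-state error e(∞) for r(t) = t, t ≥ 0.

3/25000

System type = 1 (one pole at s=0).
K_v = lim_{s→0} s·L(s) = 250·15·20 / (1·9) = 25000/3.
e_ss = 1/K_v = 1/(25000/3) = 3/25000.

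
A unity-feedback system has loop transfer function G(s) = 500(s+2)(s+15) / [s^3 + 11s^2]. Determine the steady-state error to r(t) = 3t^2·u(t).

0.0044

The denominator has no term below 11s^2 — 2 poles at s=0, type 2.
K_a = lim_{s→0} s^2·G(s) = 500·2·15 / 11 = 15000/11.
r(t) = 3t^2 gives R(s) = 6/s^3.
e_ss = 6/K_a = 6/(15000/11) = 0.0044.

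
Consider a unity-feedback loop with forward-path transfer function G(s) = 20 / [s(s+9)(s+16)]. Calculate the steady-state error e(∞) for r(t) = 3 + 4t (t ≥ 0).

28.8

System type = 1 (one pole at s=0). By superposition:
  • 3: tracked with zero error.
  • 4t: e_ss = 4/K_v with K_v=5/36 → 28.8.
Total e_ss = 28.8.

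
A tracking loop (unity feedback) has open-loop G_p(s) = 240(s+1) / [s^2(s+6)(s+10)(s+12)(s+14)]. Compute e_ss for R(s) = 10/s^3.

420

G_p(s) has two factors of s in the denominator, so the system is type 2.
K_a = lim_{s→0} s^2·G_p(s) = 240·1 / (6·10·12·14) = 1/42.
r(t) = 5t^2 gives R(s) = 10/s^3.
e_ss = 10/K_a = 10/(1/42) = 420.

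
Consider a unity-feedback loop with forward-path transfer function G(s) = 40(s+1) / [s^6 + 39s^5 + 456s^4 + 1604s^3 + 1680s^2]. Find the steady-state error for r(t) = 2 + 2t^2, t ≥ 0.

168

Factoring s^2 from the denominator leaves a polynomial with constant term 1680, so the system is type 2. By superposition:
  • 2: tracked with zero error.
  • 2t^2: e_ss = 4/K_a with K_a=1/42 → 168.
Total e_ss = 168.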